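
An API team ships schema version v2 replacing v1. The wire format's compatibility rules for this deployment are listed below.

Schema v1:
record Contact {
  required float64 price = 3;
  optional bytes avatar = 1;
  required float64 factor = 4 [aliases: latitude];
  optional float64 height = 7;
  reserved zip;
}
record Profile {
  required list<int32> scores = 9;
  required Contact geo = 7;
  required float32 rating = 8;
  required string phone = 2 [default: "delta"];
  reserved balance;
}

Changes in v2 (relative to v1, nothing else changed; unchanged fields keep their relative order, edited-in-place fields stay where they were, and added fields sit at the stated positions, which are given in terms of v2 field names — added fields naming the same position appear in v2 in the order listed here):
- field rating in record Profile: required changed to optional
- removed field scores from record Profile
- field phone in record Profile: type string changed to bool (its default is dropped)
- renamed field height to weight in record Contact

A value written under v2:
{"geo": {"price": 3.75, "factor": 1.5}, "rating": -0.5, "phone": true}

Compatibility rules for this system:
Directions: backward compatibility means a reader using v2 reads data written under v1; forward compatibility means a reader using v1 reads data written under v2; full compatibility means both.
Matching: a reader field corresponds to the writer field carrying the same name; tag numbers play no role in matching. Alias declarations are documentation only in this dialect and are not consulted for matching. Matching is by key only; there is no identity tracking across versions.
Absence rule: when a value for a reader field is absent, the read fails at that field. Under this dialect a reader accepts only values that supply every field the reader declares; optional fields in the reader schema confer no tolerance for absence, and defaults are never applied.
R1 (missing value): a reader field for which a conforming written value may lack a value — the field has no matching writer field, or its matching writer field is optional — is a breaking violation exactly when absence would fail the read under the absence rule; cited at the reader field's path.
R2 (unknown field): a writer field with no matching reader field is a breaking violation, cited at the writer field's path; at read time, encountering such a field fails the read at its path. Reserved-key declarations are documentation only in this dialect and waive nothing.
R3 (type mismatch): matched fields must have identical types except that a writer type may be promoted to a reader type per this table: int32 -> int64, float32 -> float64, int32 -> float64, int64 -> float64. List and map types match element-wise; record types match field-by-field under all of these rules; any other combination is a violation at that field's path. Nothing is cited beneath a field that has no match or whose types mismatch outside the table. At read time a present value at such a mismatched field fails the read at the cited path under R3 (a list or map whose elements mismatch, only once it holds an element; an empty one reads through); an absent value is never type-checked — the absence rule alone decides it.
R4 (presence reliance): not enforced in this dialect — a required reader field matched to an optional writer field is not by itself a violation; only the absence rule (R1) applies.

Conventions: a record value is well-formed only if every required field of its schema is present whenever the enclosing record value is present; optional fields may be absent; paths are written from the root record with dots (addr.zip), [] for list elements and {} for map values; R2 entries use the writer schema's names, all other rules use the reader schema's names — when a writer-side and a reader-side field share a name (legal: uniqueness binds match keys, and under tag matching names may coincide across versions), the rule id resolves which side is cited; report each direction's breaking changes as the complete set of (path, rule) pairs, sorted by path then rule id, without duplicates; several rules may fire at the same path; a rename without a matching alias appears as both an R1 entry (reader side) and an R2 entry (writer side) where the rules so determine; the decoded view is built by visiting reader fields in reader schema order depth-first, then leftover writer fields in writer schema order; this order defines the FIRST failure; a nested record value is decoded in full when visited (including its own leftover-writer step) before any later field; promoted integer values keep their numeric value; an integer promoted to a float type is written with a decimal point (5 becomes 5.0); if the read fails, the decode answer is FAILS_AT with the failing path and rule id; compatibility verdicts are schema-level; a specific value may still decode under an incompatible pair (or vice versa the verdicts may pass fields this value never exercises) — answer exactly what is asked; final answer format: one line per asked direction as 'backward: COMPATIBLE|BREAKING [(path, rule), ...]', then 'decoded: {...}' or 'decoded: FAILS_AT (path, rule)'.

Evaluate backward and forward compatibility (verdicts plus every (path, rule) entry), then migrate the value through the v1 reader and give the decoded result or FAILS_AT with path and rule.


backward: BREAKING [(geo.avatar, R1), (geo.height, R2), (geo.weight, R1), (phone, R3), (scores, R2)]; forward: BREAKING [(geo.avatar, R1), (geo.height, R1), (geo.weight, R2), (phone, R3), (rating, R1), (scores, R1)]; decoded: FAILS_AT (scores, R1)

in Profile below, arrows point writer -> reader
backward analysis of Profile with v2 as reader and v1 as writer:
  geo <- geo (Contact -> Contact, writer required)
  rating <- rating (float32 -> float32, writer required)
  phone <- phone (string -> bool, writer required)
  writer field scores has no reader counterpart
  geo.price <- geo.price (float64 -> float64, writer required)
  geo.avatar <- geo.avatar (bytes -> bytes, writer optional)
  geo.factor <- geo.factor (float64 -> float64, writer required)
  no writer field matches reader geo.weight
  writer field geo.height has no reader counterpart
  violation R1 at geo.avatar
  violation R2 at geo.height
  violation R1 at geo.weight
  violation R3 at phone
  violation R2 at scores
  => backward: BREAKING (5)
forward analysis of Profile with v1 as reader and v2 as writer:
  no writer field matches reader scores
  geo <- geo (Contact -> Contact, writer required)
  rating <- rating (float32 -> float32, writer optional)
  phone <- phone (bool -> string, writer required)
  geo.price <- geo.price (float64 -> float64, writer required)
  geo.avatar <- geo.avatar (bytes -> bytes, writer optional)
  geo.factor <- geo.factor (float64 -> float64, writer required)
  no writer field matches reader geo.height
  writer field geo.weight has no reader counterpart
  violation R1 at geo.avatar
  violation R1 at geo.height
  violation R2 at geo.weight
  violation R3 at phone
  violation R1 at rating
  violation R1 at scores
  => forward: BREAKING (6)
migrating the Profile value to v1:
  read fails at scores under R1 (no fill)
  => FAILS_AT (scores, R1)


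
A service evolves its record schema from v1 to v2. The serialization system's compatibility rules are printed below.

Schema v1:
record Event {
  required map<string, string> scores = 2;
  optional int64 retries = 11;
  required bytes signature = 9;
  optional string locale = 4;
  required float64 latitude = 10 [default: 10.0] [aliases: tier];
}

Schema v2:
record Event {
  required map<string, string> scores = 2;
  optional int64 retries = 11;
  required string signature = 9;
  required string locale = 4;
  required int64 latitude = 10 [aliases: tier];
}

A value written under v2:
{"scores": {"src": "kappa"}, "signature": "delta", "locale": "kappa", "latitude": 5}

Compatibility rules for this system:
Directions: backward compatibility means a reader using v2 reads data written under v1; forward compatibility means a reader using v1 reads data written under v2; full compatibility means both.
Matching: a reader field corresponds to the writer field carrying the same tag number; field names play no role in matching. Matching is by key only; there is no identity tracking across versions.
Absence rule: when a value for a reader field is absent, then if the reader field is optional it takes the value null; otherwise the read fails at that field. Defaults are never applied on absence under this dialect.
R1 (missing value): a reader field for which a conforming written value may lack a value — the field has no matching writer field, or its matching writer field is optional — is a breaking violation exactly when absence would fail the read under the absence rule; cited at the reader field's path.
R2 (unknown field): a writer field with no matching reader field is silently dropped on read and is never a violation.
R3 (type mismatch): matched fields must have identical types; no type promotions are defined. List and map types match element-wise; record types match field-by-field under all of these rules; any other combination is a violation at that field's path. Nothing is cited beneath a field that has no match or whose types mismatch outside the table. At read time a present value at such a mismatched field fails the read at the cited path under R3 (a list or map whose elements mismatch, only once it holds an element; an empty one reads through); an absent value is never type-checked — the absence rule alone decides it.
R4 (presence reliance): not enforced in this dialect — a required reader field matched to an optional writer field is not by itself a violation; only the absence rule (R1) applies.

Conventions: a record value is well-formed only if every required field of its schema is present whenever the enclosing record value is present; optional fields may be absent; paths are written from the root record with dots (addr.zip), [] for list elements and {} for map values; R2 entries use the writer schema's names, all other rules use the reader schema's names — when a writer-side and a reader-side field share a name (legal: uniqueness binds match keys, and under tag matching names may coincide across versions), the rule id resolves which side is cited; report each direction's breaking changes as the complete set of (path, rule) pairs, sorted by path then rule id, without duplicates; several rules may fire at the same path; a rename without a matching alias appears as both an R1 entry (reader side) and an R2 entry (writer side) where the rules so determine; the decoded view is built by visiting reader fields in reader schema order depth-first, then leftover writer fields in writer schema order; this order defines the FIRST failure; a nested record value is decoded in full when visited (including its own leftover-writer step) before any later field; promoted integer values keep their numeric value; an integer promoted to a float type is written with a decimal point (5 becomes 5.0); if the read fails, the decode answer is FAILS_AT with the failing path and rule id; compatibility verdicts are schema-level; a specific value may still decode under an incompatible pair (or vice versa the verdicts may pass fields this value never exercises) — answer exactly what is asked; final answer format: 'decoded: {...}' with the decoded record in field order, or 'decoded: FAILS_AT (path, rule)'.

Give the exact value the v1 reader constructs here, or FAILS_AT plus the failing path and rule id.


decoded: FAILS_AT (signature, R3)

arrows below run writer -> reader for Event
decode walk for Event under reader schema v1:
  scores := {"src": "kappa"}
  retries := null (absent, optional -> null)
  read fails at signature under R3
  => FAILS_AT (signature, R3)
ruling out the remaining Event differences:
  field latitude in record Event: type float64 changed to int64 (its default is dropped) -> a verdict-level change on Event — the shown value reads the same
  field locale in record Event: optional changed to required -> a verdict-level change on Event — the shown value reads the same


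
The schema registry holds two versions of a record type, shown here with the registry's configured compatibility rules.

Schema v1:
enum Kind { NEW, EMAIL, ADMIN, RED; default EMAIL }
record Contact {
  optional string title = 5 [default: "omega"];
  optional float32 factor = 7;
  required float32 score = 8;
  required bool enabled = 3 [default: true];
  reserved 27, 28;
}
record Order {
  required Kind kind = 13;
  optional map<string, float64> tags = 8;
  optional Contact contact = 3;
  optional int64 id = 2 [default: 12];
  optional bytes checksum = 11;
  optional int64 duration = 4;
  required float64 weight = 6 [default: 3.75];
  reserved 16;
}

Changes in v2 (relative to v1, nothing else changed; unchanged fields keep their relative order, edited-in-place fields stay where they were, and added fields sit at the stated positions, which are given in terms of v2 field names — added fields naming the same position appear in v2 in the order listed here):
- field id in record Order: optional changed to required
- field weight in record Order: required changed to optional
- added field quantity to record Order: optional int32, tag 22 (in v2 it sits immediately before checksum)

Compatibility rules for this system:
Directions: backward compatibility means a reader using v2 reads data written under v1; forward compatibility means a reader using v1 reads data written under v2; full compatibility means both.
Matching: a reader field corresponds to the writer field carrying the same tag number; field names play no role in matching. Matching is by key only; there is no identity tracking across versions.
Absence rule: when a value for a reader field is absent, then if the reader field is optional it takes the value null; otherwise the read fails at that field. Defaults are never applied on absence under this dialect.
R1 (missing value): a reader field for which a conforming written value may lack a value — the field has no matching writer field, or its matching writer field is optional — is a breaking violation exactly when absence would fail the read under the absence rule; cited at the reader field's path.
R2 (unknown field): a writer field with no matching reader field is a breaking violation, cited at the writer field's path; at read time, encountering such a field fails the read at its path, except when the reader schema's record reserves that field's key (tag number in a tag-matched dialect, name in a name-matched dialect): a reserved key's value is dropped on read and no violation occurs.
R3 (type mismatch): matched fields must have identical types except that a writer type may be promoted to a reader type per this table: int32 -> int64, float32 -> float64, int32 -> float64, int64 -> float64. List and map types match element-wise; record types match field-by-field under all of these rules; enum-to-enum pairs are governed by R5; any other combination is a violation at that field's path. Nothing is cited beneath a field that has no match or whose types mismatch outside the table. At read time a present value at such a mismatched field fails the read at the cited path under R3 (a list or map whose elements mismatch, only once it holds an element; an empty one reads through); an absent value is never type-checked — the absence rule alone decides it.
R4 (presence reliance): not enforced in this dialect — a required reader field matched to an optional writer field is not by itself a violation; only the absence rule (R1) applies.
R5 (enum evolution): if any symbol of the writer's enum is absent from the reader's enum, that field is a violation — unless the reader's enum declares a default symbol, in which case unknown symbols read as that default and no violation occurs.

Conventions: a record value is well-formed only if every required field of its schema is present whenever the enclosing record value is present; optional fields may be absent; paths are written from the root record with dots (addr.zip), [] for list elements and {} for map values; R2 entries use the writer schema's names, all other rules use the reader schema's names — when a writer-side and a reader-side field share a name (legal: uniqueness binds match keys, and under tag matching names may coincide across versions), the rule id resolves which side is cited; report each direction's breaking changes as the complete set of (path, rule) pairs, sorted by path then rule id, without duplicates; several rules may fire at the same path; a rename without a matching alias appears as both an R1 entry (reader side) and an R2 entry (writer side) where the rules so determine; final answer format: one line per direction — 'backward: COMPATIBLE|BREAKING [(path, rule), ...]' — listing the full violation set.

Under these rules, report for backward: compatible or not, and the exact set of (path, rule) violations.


backward: BREAKING [(id, R1)]

the writer's type comes first in each Order pair
backward pass over Order, reader schema v2, writer schema v1:
  writer required, Kind -> Kind: reader kind maps from writer kind
  writer optional, map<string, float64> -> map<string, float64>: reader tags maps from writer tags
  writer optional, Contact -> Contact: reader contact maps from writer contact
  writer optional, int64 -> int64: reader id maps from writer id
  quantity: no writer-side match
  writer optional, bytes -> bytes: reader checksum maps from writer checksum
  writer optional, int64 -> int64: reader duration maps from writer duration
  writer required, float64 -> float64: reader weight maps from writer weight
  writer optional, string -> string: reader contact.title maps from writer contact.title
  writer optional, float32 -> float32: reader contact.factor maps from writer contact.factor
  writer required, float32 -> float32: reader contact.score maps from writer contact.score
  writer required, bool -> bool: reader contact.enabled maps from writer contact.enabled
  breaking: (id, R1)
  backward on Order therefore BREAKING (1)
diffs on Order not affecting the asked answer:
  field weight in record Order: required changed to optional -> matters only for Order's forward compatibility — outside the asked direction
  added field quantity to record Order: optional int32, tag 22 (in v2 it sits immediately before checksum) -> matters only for Order's forward compatibility — outside the asked direction


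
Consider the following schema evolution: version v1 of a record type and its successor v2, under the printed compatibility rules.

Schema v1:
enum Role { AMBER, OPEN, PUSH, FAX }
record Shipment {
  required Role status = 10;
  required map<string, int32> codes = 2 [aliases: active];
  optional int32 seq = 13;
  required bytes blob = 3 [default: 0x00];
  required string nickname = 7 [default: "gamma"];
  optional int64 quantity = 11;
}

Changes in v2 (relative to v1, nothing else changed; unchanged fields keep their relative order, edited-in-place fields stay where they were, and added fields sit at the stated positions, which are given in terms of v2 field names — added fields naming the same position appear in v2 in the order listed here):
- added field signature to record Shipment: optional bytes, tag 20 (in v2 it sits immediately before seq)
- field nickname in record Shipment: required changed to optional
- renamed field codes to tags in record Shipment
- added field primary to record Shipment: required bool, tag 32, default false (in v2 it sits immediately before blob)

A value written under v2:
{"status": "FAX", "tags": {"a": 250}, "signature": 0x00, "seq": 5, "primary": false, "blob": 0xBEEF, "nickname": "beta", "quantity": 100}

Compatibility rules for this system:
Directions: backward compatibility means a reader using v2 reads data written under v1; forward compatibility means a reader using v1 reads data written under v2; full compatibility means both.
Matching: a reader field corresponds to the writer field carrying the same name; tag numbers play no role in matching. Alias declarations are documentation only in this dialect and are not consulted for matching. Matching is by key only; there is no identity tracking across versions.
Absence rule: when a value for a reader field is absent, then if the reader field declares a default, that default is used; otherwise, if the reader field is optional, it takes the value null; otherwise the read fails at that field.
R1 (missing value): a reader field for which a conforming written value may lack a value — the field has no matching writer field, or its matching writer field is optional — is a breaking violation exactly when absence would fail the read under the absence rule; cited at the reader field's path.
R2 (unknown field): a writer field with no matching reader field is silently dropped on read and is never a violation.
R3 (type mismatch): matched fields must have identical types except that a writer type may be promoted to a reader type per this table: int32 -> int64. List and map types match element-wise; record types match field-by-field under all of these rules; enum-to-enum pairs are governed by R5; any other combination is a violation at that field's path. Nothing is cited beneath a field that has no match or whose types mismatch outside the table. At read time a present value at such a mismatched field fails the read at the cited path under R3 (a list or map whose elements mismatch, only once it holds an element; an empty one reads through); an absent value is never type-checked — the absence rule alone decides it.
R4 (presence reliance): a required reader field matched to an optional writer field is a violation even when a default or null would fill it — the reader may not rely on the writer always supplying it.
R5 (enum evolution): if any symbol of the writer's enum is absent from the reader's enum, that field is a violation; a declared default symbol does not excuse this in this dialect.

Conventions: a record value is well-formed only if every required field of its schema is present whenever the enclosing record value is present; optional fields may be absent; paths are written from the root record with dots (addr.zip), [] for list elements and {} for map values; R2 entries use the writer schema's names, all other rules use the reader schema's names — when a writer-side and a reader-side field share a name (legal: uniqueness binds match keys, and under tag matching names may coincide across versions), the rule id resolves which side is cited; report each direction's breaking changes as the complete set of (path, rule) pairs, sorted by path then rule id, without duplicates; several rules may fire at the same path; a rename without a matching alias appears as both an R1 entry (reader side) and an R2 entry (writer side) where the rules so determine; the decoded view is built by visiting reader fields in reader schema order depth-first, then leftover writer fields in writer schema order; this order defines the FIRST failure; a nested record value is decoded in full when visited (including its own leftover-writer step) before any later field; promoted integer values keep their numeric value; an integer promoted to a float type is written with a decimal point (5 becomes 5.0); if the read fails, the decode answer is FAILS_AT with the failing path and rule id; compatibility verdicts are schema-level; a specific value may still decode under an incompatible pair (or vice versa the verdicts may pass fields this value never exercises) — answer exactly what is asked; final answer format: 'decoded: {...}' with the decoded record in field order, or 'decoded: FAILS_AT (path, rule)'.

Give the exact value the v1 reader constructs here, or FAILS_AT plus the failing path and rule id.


each type pair in Shipment: writer, then reader
decode (reader v1):
  status := "FAX"
  read fails at codes under R1 (no fill)
  => FAILS_AT (codes, R1)
ruling out the remaining Shipment differences:
  added field primary to record Shipment: required bool, tag 32, default false (in v2 it sits immediately before blob) -> triggers nothing under the printed rules; the Shipment answer is the same either way
  field nickname in record Shipment: required changed to optional -> affects the rule determinations only; this particular Shipment value decodes identically
  added field signature to record Shipment: optional bytes, tag 20 (in v2 it sits immediately before seq) -> triggers nothing under the printed rules; the Shipment answer is the same either way

decoded: FAILS_AT (codes, R1)


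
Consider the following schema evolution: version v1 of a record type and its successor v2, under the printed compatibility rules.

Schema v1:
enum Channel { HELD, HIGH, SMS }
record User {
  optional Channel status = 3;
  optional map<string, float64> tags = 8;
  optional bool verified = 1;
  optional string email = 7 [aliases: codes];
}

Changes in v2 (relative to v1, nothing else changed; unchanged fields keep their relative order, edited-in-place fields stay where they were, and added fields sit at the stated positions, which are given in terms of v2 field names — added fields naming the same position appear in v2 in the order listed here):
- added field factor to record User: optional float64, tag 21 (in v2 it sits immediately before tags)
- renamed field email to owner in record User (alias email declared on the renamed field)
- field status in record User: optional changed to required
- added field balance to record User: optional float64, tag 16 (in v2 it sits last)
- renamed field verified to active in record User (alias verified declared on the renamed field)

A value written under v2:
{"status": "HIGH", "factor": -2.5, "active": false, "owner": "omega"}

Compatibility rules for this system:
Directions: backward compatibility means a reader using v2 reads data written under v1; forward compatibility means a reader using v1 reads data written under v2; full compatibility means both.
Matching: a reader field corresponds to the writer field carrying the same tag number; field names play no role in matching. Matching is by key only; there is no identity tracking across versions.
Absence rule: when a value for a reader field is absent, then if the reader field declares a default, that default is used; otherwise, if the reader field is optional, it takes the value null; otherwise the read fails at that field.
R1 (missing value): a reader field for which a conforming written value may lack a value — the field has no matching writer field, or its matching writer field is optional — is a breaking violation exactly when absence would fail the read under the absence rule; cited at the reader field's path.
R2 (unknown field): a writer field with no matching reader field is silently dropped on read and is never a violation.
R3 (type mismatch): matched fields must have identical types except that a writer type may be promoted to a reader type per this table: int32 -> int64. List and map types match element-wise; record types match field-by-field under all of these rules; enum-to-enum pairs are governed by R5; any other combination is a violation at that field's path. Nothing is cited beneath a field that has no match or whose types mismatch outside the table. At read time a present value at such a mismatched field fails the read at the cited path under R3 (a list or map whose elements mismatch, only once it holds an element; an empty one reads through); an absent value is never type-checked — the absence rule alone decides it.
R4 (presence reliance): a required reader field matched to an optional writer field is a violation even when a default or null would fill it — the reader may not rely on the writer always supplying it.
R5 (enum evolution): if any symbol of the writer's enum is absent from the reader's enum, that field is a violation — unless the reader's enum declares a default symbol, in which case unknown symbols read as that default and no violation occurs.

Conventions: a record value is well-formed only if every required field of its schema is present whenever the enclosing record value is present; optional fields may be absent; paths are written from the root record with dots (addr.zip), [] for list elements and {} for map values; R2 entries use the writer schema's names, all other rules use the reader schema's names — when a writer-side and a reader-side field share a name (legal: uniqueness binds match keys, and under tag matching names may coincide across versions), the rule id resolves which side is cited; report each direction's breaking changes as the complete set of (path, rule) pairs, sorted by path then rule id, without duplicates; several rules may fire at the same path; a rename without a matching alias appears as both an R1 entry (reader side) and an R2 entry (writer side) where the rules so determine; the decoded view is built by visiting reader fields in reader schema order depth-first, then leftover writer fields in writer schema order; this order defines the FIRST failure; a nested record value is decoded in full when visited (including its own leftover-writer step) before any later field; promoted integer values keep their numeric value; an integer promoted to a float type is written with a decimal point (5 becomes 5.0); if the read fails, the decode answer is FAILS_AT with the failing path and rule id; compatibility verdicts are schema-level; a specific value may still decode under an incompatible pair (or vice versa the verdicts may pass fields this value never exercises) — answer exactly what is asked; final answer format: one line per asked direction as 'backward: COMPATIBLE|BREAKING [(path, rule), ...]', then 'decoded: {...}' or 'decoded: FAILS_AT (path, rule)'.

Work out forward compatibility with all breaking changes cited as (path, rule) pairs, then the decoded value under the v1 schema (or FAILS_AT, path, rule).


each type pair in User: writer, then reader
checking forward for User: reader v1 against writer v2:
  Channel -> Channel, writer required: status aligns to status
  map<string, float64> -> map<string, float64>, writer optional: tags aligns to tags
  bool -> bool, writer optional: verified aligns to active
  string -> string, writer optional: email aligns to owner
  writer factor: unknown to reader
  writer balance: unknown to reader
  nothing fires on User: forward is COMPATIBLE
decoding the User value with the v1 reader:
  status := "HIGH"
  tags := null (absent, optional -> null)
  verified := false (from writer active)
  email := "omega" (from writer owner)
  writer factor: unknown -> dropped
  => decoded: {"status": "HIGH", "tags": null, "verified": false, "email": "omega"}
remaining User differences; none change what is asked:
  added field balance to record User: optional float64, tag 16 (in v2 it sits last) -> fires no rule on User, leaving the asked answer as it is
  renamed field email to owner in record User (alias email declared on the renamed field) -> fires no rule on User, leaving the asked answer as it is
  field status in record User: optional changed to required -> affects backward compatibility only, which is not asked
  added field factor to record User: optional float64, tag 21 (in v2 it sits immediately before tags) -> fires no rule on User, leaving the asked answer as it is
  renamed field verified to active in record User (alias verified declared on the renamed field) -> fires no rule on User, leaving the asked answer as it is

forward: COMPATIBLE []; decoded: {"status": "HIGH", "tags": null, "verified": false, "email": "omega"}


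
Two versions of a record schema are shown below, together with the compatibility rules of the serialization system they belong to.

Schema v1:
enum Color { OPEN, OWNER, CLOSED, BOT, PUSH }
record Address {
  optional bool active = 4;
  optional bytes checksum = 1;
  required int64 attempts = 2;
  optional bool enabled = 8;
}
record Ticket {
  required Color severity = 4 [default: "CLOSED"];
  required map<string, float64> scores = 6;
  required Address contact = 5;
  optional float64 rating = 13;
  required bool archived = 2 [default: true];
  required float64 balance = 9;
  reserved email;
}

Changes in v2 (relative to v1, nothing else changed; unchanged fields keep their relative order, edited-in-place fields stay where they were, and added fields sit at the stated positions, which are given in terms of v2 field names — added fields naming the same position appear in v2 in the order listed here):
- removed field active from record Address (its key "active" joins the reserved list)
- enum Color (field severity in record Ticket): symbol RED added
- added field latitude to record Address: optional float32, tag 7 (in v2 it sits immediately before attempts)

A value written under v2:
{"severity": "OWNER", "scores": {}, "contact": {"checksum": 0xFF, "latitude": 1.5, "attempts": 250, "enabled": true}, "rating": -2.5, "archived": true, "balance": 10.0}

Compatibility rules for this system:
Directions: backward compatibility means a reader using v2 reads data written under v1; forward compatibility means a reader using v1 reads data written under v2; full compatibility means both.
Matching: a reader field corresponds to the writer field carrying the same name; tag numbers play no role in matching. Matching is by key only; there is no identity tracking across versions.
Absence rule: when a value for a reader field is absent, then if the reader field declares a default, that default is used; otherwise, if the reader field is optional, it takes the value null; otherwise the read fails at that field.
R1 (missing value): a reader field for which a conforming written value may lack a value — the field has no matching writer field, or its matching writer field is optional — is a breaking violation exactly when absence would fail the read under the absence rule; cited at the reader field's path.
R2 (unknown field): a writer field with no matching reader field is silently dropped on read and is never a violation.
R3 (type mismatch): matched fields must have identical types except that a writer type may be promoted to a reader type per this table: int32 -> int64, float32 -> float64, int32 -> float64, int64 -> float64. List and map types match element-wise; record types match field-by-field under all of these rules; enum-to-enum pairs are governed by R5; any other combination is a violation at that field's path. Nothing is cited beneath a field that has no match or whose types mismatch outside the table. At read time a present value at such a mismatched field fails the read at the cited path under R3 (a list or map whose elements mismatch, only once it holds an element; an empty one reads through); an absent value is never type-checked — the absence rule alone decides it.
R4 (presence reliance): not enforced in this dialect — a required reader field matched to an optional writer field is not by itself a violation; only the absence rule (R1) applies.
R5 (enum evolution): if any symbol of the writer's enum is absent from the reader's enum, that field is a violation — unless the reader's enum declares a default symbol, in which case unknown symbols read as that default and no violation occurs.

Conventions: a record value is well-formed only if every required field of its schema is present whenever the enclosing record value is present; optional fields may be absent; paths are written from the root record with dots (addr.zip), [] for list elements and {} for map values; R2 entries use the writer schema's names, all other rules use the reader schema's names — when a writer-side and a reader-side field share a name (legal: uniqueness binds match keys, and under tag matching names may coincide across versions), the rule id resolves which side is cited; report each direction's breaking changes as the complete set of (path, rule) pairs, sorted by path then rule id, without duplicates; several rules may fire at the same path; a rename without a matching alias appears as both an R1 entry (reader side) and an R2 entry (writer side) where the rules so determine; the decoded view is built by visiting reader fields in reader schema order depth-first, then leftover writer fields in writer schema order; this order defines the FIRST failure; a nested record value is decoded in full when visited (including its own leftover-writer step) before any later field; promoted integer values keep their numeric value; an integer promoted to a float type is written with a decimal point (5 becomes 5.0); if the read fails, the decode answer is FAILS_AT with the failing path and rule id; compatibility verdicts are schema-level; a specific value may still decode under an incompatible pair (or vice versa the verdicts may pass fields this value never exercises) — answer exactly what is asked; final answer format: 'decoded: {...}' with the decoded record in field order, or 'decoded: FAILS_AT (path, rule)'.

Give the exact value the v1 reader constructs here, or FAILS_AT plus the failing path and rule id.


decoded: {"severity": "OWNER", "scores": {}, "contact": {"active": null, "checksum": 0xFF, "attempts": 250, "enabled": true}, "rating": -2.5, "archived": true, "balance": 10.0}

the writer's type comes first in each Ticket pair
decode walk for Ticket under reader schema v1:
  severity := "OWNER"
  scores := {}
  contact.active := null (not supplied -> null)
  contact.checksum := 0xFF
  contact.attempts := 250
  contact.enabled := true
  writer contact.latitude: unmatched, discarded
  rating := -2.5
  archived := true
  balance := 10.0
  => decoded: {"severity": "OWNER", "scores": {}, "contact": {"active": null, "checksum": 0xFF, "attempts": 250, "enabled": true}, "rating": -2.5, "archived": true, "balance": 10.0}
checking off the Ticket differences that do not matter here:
  removed field active from record Address (its key "active" joins the reserved list) -> fires no rule on Ticket under this dialect and leaves the result unchanged
  enum Color (field severity in record Ticket): symbol RED added -> affects the rule determinations only; this particular Ticket value decodes identically
  added field latitude to record Address: optional float32, tag 7 (in v2 it sits immediately before attempts) -> fires no rule on Ticket under this dialect and leaves the result unchanged


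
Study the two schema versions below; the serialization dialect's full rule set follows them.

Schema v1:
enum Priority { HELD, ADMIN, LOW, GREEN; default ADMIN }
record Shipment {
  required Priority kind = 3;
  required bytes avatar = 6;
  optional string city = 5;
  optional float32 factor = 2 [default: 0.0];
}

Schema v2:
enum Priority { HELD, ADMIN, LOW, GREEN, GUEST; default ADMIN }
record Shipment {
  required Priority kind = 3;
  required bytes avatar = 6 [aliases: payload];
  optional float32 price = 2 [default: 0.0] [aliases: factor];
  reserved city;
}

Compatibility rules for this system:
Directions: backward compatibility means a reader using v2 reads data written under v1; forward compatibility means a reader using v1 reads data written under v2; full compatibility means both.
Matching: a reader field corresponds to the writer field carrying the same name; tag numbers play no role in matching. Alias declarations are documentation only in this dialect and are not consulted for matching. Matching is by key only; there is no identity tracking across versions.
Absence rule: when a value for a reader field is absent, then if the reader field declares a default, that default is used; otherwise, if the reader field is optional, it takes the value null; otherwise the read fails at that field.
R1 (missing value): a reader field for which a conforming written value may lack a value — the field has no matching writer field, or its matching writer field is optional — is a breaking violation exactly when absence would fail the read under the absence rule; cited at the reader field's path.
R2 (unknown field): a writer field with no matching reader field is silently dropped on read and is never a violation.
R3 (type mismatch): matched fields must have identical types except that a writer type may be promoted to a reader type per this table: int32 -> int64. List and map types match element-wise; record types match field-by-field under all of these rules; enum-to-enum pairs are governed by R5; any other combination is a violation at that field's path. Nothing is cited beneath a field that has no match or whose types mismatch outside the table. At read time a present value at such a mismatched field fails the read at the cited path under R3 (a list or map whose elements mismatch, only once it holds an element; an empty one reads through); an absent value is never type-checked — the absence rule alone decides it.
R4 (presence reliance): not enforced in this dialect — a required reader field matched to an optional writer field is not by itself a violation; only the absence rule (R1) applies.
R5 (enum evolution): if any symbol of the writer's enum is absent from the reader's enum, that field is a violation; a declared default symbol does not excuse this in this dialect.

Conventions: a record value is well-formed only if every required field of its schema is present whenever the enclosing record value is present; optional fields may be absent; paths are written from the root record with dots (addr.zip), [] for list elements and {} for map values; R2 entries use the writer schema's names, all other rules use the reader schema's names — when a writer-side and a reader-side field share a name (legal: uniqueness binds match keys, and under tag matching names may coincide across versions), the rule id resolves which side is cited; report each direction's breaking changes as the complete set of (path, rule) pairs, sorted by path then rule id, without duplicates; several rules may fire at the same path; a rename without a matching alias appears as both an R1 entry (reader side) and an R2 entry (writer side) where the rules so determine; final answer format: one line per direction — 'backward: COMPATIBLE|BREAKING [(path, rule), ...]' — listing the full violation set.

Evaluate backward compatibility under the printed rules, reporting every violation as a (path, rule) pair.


backward: COMPATIBLE []

each type pair in Shipment: writer, then reader
checking backward for Shipment: reader v2 against writer v1:
  kind: Priority -> Priority, writer required; from kind
  avatar: bytes -> bytes, writer required; from avatar
  no writer field matches reader price
  city (writer side), unknown to reader
  factor (writer side), unknown to reader
  nothing fires on Shipment: backward is COMPATIBLE
the rest of the Shipment diff is inert for this question:
  renamed field factor to price in record Shipment (alias factor declared on the renamed field) -> triggers nothing under Shipment's printed rules — same verdict
  removed field city from record Shipment (its key "city" joins the reserved list) -> triggers nothing under Shipment's printed rules — same verdict
  enum Priority (field kind in record Shipment): symbol GUEST added -> affects forward compatibility only, which is not asked
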